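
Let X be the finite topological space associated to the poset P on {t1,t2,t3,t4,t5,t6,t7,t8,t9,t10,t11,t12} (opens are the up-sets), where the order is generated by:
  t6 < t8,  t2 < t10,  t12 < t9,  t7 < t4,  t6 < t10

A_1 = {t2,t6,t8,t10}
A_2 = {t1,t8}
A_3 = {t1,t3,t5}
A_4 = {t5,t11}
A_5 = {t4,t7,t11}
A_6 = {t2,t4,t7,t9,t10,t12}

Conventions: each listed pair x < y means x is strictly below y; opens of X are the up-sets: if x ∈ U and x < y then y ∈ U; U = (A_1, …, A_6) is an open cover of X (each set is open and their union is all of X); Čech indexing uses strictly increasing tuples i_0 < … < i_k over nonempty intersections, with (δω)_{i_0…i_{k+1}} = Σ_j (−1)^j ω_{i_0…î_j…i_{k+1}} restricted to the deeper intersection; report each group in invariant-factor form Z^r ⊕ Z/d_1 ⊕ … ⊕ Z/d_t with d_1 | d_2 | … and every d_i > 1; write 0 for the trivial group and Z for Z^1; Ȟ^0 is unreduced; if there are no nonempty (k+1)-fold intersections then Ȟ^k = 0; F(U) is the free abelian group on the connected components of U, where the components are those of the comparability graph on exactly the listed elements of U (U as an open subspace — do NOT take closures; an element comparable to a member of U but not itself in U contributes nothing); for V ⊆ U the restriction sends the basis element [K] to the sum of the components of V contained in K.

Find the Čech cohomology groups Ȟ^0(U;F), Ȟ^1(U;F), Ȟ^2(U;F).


nerve simplices:
  A12={t8} A16={t2,t10} A23={t1} A34={t5} A45={t11} A56={t4,t7}
components per intersection:
  A1: {t2,t6,t8,t10}
  A2: {t1} {t8}
  A3: {t1} {t3} {t5}
  A4: {t5} {t11}
  A5: {t4,t7} {t11}
  A6: {t2,t10} {t4,t7} {t9,t12}
  A12: {t8}
  A16: {t2,t10}
  A23: {t1}
  A34: {t5}
  A45: {t11}
  A56: {t4,t7}
C dims 13,6; δ0: rk 6, SNF 1^6
degree 0: 13−6−0 = 7 → Ȟ^0 ≅ Z^7
degree 1: 6−0−6 = 0 → Ȟ^1 ≅ 0
degree 2: 0−0−0 = 0 → Ȟ^2 ≅ 0

Ȟ^0(U;F) ≅ Z^7; Ȟ^1(U;F) ≅ 0; Ȟ^2(U;F) ≅ 0


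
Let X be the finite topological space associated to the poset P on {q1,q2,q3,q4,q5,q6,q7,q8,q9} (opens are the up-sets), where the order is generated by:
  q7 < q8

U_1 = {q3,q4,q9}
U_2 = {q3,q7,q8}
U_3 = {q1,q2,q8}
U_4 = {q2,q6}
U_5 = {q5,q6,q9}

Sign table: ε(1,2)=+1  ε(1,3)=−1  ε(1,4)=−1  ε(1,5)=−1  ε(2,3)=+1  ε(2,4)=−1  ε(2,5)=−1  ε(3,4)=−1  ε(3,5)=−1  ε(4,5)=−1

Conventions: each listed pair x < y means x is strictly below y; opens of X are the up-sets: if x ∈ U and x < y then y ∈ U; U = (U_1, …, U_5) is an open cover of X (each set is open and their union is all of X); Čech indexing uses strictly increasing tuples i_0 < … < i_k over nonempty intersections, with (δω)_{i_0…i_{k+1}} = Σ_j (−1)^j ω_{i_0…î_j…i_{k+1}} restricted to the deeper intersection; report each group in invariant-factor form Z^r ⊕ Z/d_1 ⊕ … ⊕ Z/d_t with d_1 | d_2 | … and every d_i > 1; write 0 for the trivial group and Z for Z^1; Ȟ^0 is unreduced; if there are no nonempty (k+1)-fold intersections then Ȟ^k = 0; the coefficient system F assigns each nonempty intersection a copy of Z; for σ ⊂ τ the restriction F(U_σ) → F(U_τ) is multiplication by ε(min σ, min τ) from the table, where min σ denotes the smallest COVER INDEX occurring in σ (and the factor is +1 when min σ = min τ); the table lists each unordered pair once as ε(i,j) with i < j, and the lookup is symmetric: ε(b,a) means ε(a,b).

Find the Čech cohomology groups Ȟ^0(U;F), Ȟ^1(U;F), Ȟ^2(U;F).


intersection data:
  U12={q3} U15={q9} U23={q8} U34={q2} U45={q6}
C dims 5,5; δ0: rk 5, SNF 1^4·2
Ȟ^0 = (5 − 5) − 0 = 0, so Ȟ^0 ≅ 0
Ȟ^1 = (5 − 0) − 5 = 0 plus torsion [2], so Ȟ^1 ≅ Z/2
Ȟ^2 = (0 − 0) − 0 = 0, so Ȟ^2 ≅ 0

Ȟ^0(U;F) ≅ 0,  Ȟ^1(U;F) ≅ Z/2,  Ȟ^2(U;F) ≅ 0


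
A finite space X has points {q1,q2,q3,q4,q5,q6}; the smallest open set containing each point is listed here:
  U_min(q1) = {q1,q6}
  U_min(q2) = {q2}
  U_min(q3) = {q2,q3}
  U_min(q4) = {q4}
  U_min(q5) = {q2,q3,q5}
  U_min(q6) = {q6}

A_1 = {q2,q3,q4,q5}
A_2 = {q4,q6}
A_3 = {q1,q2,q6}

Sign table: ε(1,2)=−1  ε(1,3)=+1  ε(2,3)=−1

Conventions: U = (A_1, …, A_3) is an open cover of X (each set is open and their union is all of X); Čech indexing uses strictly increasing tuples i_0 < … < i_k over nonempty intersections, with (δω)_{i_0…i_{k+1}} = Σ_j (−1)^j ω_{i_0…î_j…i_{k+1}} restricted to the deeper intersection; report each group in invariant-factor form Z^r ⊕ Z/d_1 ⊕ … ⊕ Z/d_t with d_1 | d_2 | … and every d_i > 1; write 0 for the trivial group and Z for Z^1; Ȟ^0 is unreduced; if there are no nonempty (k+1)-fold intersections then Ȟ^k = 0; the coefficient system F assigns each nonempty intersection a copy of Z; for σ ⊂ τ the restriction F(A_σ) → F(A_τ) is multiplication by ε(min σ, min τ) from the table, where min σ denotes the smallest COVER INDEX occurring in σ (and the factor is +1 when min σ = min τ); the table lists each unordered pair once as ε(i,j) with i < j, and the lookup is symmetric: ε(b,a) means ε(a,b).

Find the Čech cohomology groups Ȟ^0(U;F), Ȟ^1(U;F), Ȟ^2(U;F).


intersection data:
  A12={q4} A13={q2} A23={q6}
C dims 3,3; δ0: rk 2, SNF 1^2
Ȟ^0 = (3 − 2) − 0 = 1, so Ȟ^0 ≅ Z
Ȟ^1 = (3 − 0) − 2 = 1, so Ȟ^1 ≅ Z
Ȟ^2 = (0 − 0) − 0 = 0, so Ȟ^2 ≅ 0

Ȟ^0 ≅ Z, Ȟ^1 ≅ Z and Ȟ^2 ≅ 0


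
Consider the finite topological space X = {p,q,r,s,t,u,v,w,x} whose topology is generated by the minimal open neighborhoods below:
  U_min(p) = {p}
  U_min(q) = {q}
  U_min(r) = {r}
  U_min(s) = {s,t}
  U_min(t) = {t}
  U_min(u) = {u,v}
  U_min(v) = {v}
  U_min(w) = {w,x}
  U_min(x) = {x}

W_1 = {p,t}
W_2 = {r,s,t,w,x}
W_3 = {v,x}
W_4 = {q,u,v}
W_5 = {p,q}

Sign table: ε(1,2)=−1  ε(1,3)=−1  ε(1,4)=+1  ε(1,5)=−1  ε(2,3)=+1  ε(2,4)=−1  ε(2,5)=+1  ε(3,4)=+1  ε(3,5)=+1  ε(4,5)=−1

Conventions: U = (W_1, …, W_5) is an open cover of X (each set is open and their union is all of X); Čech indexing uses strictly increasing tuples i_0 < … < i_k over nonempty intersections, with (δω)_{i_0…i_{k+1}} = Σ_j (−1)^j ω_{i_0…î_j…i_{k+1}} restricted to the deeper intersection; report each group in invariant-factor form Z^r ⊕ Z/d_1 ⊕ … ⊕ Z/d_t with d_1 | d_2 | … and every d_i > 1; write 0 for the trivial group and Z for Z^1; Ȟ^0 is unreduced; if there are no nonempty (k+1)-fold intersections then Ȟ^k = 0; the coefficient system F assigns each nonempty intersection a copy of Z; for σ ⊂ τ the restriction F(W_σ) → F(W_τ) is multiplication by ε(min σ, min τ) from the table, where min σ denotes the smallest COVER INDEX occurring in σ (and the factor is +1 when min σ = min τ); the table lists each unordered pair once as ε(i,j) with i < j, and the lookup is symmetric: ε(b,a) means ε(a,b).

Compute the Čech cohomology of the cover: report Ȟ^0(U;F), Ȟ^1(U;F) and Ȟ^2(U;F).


nerve of the cover:
  W12={t} W15={p} W23={x} W34={v} W45={q}
C dims 5,5; δ0: rk 5, SNF 1^4·2
Ȟ^0 = (5 − 5) − 0 = 0, so Ȟ^0 ≅ 0
Ȟ^1 = (5 − 0) − 5 = 0 plus torsion [2], so Ȟ^1 ≅ Z/2
Ȟ^2 = (0 − 0) − 0 = 0, so Ȟ^2 ≅ 0

Ȟ^0 ≅ 0,  Ȟ^1 ≅ Z/2,  Ȟ^2 ≅ 0


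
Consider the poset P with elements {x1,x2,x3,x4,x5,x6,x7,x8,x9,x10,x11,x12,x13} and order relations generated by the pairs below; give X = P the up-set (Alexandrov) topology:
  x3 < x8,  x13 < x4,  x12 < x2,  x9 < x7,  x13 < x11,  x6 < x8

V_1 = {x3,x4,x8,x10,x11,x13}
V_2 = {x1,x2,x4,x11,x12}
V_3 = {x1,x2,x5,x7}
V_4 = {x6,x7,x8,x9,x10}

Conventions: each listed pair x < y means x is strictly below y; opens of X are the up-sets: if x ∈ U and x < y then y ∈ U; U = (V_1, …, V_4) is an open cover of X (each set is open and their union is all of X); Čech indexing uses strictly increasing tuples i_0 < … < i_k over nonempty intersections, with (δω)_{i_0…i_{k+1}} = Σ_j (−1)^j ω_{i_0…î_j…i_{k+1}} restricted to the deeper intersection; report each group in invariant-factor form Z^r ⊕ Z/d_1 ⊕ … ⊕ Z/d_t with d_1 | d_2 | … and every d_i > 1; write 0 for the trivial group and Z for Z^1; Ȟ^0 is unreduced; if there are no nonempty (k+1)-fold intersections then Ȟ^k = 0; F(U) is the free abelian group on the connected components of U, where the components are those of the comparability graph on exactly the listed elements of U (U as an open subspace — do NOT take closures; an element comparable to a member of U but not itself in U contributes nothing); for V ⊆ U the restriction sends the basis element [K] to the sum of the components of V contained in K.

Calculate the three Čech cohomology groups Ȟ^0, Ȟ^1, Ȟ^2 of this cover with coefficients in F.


Ȟ^0 = Z^7, Ȟ^1 = 0, Ȟ^2 = 0

intersection data:
  V12={x4,x11} V14={x8,x10} V23={x1,x2} V34={x7}
components per intersection:
  V1: {x3,x8} {x4,x11,x13} {x10}
  V2: {x1} {x2,x12} {x4} {x11}
  V3: {x1} {x2} {x5} {x7}
  V4: {x6,x8} {x7,x9} {x10}
  V12: {x4} {x11}
  V14: {x8} {x10}
  V23: {x1} {x2}
  V34: {x7}
C dims 14,7; δ0: rk 7, SNF 1^7
Ȟ^0 = (14 − 7) − 0 = 7, so Ȟ^0 ≅ Z^7
Ȟ^1 = (7 − 0) − 7 = 0, so Ȟ^1 ≅ 0
Ȟ^2 = (0 − 0) − 0 = 0, so Ȟ^2 ≅ 0


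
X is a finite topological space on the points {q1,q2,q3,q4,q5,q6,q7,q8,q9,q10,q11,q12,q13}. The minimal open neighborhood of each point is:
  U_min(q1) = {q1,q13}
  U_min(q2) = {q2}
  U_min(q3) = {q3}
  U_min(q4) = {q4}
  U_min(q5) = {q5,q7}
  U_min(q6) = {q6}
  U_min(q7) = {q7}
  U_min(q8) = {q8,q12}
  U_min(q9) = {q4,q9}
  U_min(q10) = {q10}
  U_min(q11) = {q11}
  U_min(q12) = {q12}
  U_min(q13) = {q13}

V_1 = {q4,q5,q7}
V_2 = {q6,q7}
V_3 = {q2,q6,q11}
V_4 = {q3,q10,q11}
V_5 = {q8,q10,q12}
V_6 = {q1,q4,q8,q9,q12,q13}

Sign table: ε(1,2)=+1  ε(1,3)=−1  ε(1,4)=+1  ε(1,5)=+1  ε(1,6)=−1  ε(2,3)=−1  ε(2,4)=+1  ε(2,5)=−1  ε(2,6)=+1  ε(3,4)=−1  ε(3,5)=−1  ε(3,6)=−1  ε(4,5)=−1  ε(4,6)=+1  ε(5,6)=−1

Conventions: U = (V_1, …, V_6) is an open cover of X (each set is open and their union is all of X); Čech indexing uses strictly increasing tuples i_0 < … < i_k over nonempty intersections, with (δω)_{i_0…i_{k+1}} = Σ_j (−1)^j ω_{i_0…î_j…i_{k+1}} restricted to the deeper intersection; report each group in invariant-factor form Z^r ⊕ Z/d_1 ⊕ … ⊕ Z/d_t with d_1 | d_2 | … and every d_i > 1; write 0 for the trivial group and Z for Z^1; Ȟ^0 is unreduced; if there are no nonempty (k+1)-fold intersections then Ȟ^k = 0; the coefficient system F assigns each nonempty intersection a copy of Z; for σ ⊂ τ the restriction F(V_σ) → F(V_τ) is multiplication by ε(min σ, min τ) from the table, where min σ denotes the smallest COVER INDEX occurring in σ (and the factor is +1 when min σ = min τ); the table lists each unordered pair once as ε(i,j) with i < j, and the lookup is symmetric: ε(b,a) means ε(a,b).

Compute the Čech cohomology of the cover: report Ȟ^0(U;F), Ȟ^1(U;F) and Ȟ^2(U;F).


Ȟ^0 ≅ 0; Ȟ^1 ≅ Z/2; Ȟ^2 ≅ 0

nonempty intersections:
  V12={q7} V16={q4} V23={q6} V34={q11} V45={q10} V56={q8,q12}
C dims 6,6; δ0: rk 6, SNF 1^5·2
Ȟ^0: (6−6)−0=0 ⇒ 0
Ȟ^1: (6−0)−6=0 plus torsion [2] ⇒ Z/2
Ȟ^2: (0−0)−0=0 ⇒ 0


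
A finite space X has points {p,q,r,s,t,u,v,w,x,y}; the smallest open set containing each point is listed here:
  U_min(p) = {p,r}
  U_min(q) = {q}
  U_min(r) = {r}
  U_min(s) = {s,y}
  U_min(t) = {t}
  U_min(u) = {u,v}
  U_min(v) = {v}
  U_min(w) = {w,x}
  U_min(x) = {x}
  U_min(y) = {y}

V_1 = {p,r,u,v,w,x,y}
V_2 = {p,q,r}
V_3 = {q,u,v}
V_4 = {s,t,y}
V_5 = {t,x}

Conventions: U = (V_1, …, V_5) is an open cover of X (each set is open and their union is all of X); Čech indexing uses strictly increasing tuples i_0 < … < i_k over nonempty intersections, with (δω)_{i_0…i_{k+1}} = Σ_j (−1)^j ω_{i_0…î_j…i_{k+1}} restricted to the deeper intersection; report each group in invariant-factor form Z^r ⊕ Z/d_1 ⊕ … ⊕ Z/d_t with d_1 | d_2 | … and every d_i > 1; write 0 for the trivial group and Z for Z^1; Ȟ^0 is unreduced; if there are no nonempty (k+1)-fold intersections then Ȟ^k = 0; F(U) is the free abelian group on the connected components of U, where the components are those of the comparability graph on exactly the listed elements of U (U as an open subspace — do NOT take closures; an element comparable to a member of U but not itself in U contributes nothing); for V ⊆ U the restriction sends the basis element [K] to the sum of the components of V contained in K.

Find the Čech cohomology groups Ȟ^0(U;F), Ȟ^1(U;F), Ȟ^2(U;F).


Ȟ^0(U;F) ≅ Z^6; Ȟ^1(U;F) ≅ 0; Ȟ^2(U;F) ≅ 0

nonempty overlaps:
  V12={p,r} V13={u,v} V14={y} V15={x} V23={q} V45={t}
components per intersection:
  V1: {p,r} {u,v} {w,x} {y}
  V2: {p,r} {q}
  V3: {q} {u,v}
  V4: {s,y} {t}
  V5: {t} {x}
  V12: {p,r}
  V13: {u,v}
  V14: {y}
  V15: {x}
  V23: {q}
  V45: {t}
C dims 12,6; δ0: rk 6, SNF 1^6
degree 0: 12−6−0 = 6 → Ȟ^0 ≅ Z^6
degree 1: 6−0−6 = 0 → Ȟ^1 ≅ 0
degree 2: 0−0−0 = 0 → Ȟ^2 ≅ 0


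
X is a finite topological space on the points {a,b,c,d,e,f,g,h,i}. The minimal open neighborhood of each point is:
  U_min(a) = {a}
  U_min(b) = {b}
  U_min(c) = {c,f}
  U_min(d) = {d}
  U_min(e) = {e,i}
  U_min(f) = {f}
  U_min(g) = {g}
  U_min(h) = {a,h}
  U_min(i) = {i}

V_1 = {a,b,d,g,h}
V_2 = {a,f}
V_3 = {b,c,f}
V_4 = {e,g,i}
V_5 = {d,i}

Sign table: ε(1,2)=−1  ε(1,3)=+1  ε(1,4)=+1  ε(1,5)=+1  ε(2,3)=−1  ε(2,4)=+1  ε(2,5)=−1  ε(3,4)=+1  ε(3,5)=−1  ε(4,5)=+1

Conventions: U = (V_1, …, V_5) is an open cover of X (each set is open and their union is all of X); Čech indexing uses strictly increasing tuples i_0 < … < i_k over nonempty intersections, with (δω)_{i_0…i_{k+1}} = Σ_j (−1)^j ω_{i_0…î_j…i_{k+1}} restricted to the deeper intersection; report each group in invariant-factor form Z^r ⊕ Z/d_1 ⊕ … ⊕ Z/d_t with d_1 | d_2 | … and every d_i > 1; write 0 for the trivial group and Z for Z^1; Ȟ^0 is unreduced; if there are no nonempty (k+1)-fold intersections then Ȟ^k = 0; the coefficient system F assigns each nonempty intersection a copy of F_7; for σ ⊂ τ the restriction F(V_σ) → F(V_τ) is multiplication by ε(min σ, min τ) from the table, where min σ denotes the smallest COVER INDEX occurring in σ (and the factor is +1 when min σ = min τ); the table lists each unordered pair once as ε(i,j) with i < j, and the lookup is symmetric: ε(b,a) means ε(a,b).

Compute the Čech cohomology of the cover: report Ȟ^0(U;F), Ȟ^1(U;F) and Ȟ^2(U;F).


Ȟ^0(U;F) ≅ Z/7, Ȟ^1(U;F) ≅ Z/7 ⊕ Z/7, Ȟ^2(U;F) ≅ 0

intersection data:
  V12={a} V13={b} V14={g} V15={d} V23={f} V45={i}
C dims 5,6; δ0: rk_F7 4
Ȟ^0 = (5 − 4) − 0 = 1, so Ȟ^0 ≅ Z/7
Ȟ^1 = (6 − 0) − 4 = 2, so Ȟ^1 ≅ Z/7 ⊕ Z/7
Ȟ^2 = (0 − 0) − 0 = 0, so Ȟ^2 ≅ 0


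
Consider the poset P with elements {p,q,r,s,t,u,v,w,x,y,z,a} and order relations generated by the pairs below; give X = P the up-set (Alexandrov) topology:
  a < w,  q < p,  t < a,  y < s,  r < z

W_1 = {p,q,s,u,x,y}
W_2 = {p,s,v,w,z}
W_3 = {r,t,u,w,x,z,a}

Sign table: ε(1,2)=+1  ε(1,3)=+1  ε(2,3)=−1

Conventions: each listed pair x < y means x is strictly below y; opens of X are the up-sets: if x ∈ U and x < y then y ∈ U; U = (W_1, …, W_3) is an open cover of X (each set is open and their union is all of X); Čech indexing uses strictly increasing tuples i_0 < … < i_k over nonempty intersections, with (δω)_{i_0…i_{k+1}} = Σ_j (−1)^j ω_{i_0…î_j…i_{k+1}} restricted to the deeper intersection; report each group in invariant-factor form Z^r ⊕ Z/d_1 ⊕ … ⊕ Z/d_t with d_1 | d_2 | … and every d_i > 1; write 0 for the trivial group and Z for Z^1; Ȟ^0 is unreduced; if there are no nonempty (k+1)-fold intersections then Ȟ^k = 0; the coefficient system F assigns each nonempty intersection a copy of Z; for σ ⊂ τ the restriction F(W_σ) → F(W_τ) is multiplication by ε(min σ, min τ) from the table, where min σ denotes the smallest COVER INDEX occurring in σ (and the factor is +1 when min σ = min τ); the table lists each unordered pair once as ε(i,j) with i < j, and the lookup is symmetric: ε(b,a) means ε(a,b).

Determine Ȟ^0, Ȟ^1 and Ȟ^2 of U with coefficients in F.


nerve of the cover:
  W12={p,s} W13={u,x} W23={w,z}
C dims 3,3; δ0: rk 3, SNF 1^2·2
Ȟ^0 = (3 − 3) − 0 = 0, so Ȟ^0 ≅ 0
Ȟ^1 = (3 − 0) − 3 = 0 plus torsion [2], so Ȟ^1 ≅ Z/2
Ȟ^2 = (0 − 0) − 0 = 0, so Ȟ^2 ≅ 0

Ȟ^0 = 0, Ȟ^1 = Z/2, Ȟ^2 = 0


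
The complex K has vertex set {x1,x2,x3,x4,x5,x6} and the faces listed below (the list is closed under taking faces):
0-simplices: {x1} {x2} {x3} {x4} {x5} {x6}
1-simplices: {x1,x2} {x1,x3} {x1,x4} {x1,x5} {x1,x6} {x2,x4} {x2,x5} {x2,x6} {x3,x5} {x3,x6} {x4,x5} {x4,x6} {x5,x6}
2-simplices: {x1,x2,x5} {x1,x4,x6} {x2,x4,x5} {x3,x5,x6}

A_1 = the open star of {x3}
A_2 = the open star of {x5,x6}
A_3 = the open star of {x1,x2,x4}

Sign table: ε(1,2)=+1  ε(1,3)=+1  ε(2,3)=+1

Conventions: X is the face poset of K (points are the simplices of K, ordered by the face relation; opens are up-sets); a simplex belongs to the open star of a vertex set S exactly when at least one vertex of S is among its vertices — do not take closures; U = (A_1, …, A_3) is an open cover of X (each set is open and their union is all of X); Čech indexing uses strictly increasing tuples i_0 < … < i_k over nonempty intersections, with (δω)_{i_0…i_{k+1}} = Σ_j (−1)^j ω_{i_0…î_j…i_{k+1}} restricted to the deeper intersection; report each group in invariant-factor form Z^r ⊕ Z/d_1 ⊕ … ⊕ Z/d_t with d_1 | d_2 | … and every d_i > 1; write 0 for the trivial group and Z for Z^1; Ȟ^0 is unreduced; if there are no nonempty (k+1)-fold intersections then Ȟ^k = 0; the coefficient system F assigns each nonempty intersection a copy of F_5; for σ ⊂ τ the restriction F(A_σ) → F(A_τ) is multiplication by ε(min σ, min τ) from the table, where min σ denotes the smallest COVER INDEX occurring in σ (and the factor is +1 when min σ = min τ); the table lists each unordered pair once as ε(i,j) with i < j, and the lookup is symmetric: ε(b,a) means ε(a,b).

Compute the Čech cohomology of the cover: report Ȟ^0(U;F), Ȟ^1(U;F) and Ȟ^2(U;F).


nerve simplices:
  A1={{x3},{x1,x3},{x3,x5},{x3,x6},{x3,x5,x6}} A2={{x5},{x6},{x1,x5},{x1,x6},{x2,x5},{x2,x6},{x3,x5},{x3,x6},{x4,x5},{x4,x6},{x5,x6},{x1,x2,x5},{x1,x4,x6},{x2,x4,x5},{x3,x5,x6}} A3={{x1},{x2},{x4},{x1,x2},{x1,x3},{x1,x4},{x1,x5},{x1,x6},{x2,x4},{x2,x5},{x2,x6},{x4,x5},{x4,x6},{x1,x2,x5},{x1,x4,x6},{x2,x4,x5}}
  A12={{x3,x5},{x3,x6},{x3,x5,x6}} A13={{x1,x3}} A23={{x1,x5},{x1,x6},{x2,x5},{x2,x6},{x4,x5},{x4,x6},{x1,x2,x5},{x1,x4,x6},{x2,x4,x5}}
C dims 3,3; δ0: rk_F5 2
degree 0: 3−2−0 = 1 → Ȟ^0 ≅ Z/5
degree 1: 3−0−2 = 1 → Ȟ^1 ≅ Z/5
degree 2: 0−0−0 = 0 → Ȟ^2 ≅ 0

Ȟ^0 ≅ Z/5, Ȟ^1 ≅ Z/5, Ȟ^2 ≅ 0


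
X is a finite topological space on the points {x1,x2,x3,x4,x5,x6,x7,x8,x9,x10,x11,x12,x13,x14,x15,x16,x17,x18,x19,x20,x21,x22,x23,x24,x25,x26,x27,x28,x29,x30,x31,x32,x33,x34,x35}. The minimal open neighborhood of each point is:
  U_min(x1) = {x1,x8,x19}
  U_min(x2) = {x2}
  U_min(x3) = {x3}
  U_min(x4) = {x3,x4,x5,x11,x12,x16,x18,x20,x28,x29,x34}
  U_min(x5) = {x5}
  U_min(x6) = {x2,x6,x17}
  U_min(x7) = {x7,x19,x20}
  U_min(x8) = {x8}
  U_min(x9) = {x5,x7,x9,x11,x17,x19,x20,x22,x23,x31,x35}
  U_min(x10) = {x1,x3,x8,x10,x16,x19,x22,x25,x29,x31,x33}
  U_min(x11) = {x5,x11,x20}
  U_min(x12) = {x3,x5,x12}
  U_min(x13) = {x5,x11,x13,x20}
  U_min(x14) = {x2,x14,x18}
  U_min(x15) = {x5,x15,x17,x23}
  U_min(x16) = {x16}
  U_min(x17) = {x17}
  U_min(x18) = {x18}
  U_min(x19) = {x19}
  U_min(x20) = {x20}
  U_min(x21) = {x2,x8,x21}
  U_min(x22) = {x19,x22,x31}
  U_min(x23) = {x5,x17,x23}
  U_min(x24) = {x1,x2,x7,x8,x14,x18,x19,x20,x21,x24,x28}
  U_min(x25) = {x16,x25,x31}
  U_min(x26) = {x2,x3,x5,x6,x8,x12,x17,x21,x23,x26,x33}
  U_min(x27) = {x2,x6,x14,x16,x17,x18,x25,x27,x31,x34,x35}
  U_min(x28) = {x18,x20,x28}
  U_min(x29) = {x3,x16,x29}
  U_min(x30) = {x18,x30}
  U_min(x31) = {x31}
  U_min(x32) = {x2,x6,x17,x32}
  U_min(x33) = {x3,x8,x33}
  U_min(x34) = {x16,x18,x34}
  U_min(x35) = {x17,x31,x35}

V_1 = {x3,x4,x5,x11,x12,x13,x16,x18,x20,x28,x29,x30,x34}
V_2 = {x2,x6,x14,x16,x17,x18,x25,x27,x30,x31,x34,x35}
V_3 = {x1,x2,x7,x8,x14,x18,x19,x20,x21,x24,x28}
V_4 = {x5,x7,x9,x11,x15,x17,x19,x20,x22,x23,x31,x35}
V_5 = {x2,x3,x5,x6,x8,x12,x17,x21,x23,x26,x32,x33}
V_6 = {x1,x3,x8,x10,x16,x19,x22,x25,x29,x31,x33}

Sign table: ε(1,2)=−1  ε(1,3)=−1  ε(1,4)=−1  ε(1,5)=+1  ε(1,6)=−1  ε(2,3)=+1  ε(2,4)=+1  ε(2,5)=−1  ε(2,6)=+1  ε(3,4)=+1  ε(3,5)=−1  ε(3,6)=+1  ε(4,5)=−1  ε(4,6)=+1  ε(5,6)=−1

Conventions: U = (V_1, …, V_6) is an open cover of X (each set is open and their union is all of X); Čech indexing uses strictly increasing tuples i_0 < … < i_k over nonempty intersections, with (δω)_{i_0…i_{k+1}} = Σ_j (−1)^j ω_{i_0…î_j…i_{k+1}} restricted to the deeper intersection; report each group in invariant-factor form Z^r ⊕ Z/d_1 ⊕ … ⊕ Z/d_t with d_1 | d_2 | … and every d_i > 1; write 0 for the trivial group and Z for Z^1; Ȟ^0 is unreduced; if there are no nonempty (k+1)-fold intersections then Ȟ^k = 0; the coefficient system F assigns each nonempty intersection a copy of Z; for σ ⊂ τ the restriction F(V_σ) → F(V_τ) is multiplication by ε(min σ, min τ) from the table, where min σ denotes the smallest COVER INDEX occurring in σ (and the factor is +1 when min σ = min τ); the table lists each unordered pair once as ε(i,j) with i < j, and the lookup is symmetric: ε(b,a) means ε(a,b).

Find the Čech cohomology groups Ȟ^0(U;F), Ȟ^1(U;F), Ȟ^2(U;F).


nerve of the cover:
  V12={x16,x18,x30,x34} V13={x18,x20,x28} V14={x5,x11,x20} V15={x3,x5,x12} V16={x3,x16,x29} V23={x2,x14,x18} V24={x17,x31,x35} V25={x2,x6,x17} V26={x16,x25,x31} V34={x7,x19,x20} V35={x2,x8,x21} V36={x1,x8,x19} V45={x5,x17,x23} V46={x19,x22,x31} V56={x3,x8,x33}
  V123={x18} V126={x16} V134={x20} V145={x5} V156={x3} V235={x2} V245={x17} V246={x31} V346={x19} V356={x8}
C dims 6,15,10; δ0: rk 5, SNF 1^5; δ1: rk 10, SNF 1^9·2
Ȟ^0 = (6 − 5) − 0 = 1, so Ȟ^0 ≅ Z
Ȟ^1 = (15 − 10) − 5 = 0, so Ȟ^1 ≅ 0
Ȟ^2 = (10 − 0) − 10 = 0 plus torsion [2], so Ȟ^2 ≅ Z/2

Ȟ^0 = Z, Ȟ^1 = 0, Ȟ^2 = Z/2


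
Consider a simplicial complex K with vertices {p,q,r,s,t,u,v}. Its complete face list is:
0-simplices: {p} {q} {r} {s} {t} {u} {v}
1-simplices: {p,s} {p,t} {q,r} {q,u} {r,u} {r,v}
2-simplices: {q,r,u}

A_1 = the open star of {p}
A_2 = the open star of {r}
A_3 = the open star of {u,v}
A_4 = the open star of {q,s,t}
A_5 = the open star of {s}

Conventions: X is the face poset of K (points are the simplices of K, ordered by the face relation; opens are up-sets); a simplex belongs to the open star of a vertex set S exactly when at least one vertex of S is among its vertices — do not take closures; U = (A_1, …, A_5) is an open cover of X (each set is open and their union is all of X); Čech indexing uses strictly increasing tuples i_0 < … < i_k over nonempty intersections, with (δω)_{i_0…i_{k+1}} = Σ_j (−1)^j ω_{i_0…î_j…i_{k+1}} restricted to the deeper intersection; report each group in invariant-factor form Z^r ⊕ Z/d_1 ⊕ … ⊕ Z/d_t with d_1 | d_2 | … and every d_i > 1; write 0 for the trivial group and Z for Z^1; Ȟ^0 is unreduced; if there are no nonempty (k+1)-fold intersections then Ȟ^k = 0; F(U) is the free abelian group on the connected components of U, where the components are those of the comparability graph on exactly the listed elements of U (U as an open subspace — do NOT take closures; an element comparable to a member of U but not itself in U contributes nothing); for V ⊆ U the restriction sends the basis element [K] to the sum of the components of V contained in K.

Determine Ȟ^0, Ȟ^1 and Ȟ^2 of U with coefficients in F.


Ȟ^0 = Z^2, Ȟ^1 = 0, Ȟ^2 = 0

cover nerve:
  A1={{p},{p,s},{p,t}} A2={{r},{q,r},{r,u},{r,v},{q,r,u}} A3={{u},{v},{q,u},{r,u},{r,v},{q,r,u}} A4={{q},{s},{t},{p,s},{p,t},{q,r},{q,u},{q,r,u}} A5={{s},{p,s}}
  A14={{p,s},{p,t}} A15={{p,s}} A23={{r,u},{r,v},{q,r,u}} A24={{q,r},{q,r,u}} A34={{q,u},{q,r,u}} A45={{s},{p,s}}
  A145={{p,s}} A234={{q,r,u}}
components per intersection:
  A1: {{p},{p,s},{p,t}}
  A2: {{r},{q,r},{r,u},{r,v},{q,r,u}}
  A3: {{u},{q,u},{r,u},{q,r,u}} {{v},{r,v}}
  A4: {{q},{q,r},{q,u},{q,r,u}} {{s},{p,s}} {{t},{p,t}}
  A5: {{s},{p,s}}
  A14: {{p,s}} {{p,t}}
  A15: {{p,s}}
  A23: {{r,u},{q,r,u}} {{r,v}}
  A24: {{q,r},{q,r,u}}
  A34: {{q,u},{q,r,u}}
  A45: {{s},{p,s}}
  A145: {{p,s}}
  A234: {{q,r,u}}
C dims 8,8,2; δ0: rk 6, SNF 1^6; δ1: rk 2, SNF 1^2
Ȟ^0: (8−6)−0=2 ⇒ Z^2
Ȟ^1: (8−2)−6=0 ⇒ 0
Ȟ^2: (2−0)−2=0 ⇒ 0


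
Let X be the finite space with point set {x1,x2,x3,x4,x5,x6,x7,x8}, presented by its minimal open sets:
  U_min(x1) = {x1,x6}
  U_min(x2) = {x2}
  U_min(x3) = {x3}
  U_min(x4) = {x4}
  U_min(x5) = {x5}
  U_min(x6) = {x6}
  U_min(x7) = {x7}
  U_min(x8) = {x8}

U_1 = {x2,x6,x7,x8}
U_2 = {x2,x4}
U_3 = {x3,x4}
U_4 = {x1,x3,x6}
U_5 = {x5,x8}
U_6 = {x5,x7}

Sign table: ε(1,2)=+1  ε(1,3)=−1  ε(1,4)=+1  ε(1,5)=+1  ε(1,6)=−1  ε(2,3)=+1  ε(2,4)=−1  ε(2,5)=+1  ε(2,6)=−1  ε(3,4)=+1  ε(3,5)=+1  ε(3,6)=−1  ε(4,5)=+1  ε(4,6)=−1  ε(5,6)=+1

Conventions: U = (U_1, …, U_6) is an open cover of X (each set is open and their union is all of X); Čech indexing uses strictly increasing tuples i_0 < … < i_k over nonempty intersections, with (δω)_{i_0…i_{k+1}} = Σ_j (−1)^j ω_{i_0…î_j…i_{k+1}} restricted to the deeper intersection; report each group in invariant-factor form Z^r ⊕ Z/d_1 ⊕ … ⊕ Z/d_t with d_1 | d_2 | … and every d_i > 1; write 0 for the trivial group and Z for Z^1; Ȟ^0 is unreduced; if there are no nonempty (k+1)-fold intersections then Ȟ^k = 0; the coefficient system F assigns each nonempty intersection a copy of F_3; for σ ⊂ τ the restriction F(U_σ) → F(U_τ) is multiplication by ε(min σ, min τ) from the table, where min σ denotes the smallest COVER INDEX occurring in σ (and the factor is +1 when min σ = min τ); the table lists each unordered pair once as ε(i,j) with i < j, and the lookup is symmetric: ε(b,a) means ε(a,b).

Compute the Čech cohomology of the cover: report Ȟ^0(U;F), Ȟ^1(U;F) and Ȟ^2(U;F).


Ȟ^0 = 0, Ȟ^1 = Z/3 and Ȟ^2 = 0

nerve simplices:
  U12={x2} U14={x6} U15={x8} U16={x7} U23={x4} U34={x3} U56={x5}
C dims 6,7; δ0: rk_F3 6
degree 0: 6−6−0 = 0 → Ȟ^0 ≅ 0
degree 1: 7−0−6 = 1 → Ȟ^1 ≅ Z/3
degree 2: 0−0−0 = 0 → Ȟ^2 ≅ 0


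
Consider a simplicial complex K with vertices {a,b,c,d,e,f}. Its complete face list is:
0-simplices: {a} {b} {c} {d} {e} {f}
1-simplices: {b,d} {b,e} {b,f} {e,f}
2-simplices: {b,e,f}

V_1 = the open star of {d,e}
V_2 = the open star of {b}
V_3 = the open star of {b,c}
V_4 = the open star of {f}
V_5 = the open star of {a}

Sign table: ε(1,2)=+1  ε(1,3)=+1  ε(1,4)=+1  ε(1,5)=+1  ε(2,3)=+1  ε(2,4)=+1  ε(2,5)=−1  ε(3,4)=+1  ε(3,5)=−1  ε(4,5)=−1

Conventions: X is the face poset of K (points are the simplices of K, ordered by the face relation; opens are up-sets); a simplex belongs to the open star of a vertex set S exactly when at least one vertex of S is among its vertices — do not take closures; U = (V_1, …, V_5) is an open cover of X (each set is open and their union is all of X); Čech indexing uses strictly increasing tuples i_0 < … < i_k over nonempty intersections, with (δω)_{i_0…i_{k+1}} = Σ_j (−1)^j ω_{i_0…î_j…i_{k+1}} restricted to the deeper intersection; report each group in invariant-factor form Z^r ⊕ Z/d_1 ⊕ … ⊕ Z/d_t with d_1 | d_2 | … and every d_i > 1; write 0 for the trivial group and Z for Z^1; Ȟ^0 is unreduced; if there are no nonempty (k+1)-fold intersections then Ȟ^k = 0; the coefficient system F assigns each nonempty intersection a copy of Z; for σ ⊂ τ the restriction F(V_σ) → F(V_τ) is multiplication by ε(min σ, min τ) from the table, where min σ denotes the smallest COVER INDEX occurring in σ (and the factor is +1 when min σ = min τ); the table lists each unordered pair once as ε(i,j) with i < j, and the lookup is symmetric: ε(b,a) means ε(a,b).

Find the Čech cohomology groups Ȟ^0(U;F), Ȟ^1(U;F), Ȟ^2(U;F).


Ȟ^0 ≅ Z^2; Ȟ^1 ≅ 0; Ȟ^2 ≅ 0

nerve simplices:
  V1={{d},{e},{b,d},{b,e},{e,f},{b,e,f}} V2={{b},{b,d},{b,e},{b,f},{b,e,f}} V3={{b},{c},{b,d},{b,e},{b,f},{b,e,f}} V4={{f},{b,f},{e,f},{b,e,f}} V5={{a}}
  V12={{b,d},{b,e},{b,e,f}} V13={{b,d},{b,e},{b,e,f}} V14={{e,f},{b,e,f}} V23={{b},{b,d},{b,e},{b,f},{b,e,f}} V24={{b,f},{b,e,f}} V34={{b,f},{b,e,f}}
  V123={{b,d},{b,e},{b,e,f}} V124={{b,e,f}} V134={{b,e,f}} V234={{b,f},{b,e,f}}
  V1234={{b,e,f}}
C dims 5,6,4,1; δ0: rk 3, SNF 1^3; δ1: rk 3, SNF 1^3; δ2: rk 1, SNF 1^1
degree 0: 5−3−0 = 2 → Ȟ^0 ≅ Z^2
degree 1: 6−3−3 = 0 → Ȟ^1 ≅ 0
degree 2: 4−1−3 = 0 → Ȟ^2 ≅ 0


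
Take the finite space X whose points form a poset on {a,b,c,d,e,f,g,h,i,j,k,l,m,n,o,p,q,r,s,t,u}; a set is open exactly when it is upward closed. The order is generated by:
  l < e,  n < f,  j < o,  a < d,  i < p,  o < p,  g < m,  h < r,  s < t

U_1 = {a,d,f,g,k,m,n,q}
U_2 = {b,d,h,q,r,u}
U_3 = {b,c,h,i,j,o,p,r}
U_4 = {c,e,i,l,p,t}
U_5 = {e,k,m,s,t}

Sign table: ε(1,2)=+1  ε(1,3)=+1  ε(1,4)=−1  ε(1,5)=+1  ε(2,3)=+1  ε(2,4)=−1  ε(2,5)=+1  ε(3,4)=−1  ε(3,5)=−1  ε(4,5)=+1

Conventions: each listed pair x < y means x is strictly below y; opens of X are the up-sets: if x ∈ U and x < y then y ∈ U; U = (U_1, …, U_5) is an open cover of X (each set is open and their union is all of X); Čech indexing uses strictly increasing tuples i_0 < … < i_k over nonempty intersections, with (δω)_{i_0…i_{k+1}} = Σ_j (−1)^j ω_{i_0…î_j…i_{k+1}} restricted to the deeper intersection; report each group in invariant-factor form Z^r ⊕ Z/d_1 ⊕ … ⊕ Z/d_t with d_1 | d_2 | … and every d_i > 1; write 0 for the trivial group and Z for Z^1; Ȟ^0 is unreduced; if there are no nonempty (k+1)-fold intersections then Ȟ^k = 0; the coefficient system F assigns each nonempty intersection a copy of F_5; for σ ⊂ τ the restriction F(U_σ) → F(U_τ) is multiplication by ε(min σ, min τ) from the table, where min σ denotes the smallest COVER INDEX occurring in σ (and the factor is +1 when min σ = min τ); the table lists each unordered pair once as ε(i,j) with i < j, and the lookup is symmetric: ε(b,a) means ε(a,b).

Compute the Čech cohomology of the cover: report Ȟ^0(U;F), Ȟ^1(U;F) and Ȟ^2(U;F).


Ȟ^0 = 0,  Ȟ^1 = 0,  Ȟ^2 = 0

nerve simplices:
  U12={d,q} U15={k,m} U23={b,h,r} U34={c,i,p} U45={e,t}
C dims 5,5; δ0: rk_F5 5
degree 0: 5−5−0 = 0 → Ȟ^0 ≅ 0
degree 1: 5−0−5 = 0 → Ȟ^1 ≅ 0
degree 2: 0−0−0 = 0 → Ȟ^2 ≅ 0


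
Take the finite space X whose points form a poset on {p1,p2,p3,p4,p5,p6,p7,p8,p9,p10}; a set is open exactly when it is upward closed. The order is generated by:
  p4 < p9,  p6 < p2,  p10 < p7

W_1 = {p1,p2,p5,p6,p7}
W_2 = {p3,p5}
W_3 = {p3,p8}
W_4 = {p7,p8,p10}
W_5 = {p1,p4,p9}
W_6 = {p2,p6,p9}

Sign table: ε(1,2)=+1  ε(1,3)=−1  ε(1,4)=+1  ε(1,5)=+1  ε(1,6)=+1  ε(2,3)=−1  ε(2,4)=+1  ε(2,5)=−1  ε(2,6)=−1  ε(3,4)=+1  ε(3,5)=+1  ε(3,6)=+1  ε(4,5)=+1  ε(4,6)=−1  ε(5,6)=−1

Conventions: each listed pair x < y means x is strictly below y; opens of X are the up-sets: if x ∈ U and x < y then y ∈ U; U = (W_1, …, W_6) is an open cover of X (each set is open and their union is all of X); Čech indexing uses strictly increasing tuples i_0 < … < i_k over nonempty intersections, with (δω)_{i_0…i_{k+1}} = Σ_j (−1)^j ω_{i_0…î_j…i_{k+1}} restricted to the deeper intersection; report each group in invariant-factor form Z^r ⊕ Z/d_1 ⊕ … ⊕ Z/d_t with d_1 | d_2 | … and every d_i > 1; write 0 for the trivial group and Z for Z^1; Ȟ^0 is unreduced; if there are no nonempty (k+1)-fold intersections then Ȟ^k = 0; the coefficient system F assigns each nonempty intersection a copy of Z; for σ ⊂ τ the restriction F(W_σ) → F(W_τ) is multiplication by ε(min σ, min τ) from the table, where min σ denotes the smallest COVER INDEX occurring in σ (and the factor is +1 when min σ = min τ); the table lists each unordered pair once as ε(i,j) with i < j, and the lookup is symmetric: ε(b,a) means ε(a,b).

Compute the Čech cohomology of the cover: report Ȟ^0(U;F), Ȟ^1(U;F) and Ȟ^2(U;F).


nonempty intersections:
  W12={p5} W14={p7} W15={p1} W16={p2,p6} W23={p3} W34={p8} W56={p9}
C dims 6,7; δ0: rk 6, SNF 1^5·2
Ȟ^0: (6−6)−0=0 ⇒ 0
Ȟ^1: (7−0)−6=1 plus torsion [2] ⇒ Z ⊕ Z/2
Ȟ^2: (0−0)−0=0 ⇒ 0

Ȟ^0(U;F) ≅ 0,  Ȟ^1(U;F) ≅ Z ⊕ Z/2,  Ȟ^2(U;F) ≅ 0


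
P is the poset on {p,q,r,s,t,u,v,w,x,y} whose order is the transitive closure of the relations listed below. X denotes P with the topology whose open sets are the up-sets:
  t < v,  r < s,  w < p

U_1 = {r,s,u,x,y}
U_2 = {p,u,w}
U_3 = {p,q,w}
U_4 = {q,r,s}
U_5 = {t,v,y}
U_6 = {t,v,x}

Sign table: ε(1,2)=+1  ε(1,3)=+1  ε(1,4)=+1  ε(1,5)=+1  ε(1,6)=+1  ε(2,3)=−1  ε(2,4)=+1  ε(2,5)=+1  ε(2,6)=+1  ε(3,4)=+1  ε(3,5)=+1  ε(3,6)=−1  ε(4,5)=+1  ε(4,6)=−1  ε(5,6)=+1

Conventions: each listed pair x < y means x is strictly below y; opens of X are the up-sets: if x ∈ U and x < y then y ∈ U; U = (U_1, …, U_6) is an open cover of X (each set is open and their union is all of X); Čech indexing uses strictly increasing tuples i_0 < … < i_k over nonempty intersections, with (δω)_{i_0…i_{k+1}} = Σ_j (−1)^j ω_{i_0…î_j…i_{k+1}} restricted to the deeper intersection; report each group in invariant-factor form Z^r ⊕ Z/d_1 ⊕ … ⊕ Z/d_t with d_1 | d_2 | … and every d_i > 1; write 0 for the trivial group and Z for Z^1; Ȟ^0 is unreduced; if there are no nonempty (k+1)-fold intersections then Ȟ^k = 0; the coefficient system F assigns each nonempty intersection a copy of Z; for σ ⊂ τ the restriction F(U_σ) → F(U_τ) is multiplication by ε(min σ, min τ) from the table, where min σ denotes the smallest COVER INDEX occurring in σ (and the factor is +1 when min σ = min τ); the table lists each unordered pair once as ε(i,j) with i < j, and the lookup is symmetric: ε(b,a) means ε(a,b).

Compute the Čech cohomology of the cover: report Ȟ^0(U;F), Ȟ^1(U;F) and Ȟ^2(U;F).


Ȟ^0 = 0; Ȟ^1 = Z ⊕ Z/2; Ȟ^2 = 0

nonempty intersections:
  U12={u} U14={r,s} U15={y} U16={x} U23={p,w} U34={q} U56={t,v}
C dims 6,7; δ0: rk 6, SNF 1^5·2
Ȟ^0: (6−6)−0=0 ⇒ 0
Ȟ^1: (7−0)−6=1 plus torsion [2] ⇒ Z ⊕ Z/2
Ȟ^2: (0−0)−0=0 ⇒ 0


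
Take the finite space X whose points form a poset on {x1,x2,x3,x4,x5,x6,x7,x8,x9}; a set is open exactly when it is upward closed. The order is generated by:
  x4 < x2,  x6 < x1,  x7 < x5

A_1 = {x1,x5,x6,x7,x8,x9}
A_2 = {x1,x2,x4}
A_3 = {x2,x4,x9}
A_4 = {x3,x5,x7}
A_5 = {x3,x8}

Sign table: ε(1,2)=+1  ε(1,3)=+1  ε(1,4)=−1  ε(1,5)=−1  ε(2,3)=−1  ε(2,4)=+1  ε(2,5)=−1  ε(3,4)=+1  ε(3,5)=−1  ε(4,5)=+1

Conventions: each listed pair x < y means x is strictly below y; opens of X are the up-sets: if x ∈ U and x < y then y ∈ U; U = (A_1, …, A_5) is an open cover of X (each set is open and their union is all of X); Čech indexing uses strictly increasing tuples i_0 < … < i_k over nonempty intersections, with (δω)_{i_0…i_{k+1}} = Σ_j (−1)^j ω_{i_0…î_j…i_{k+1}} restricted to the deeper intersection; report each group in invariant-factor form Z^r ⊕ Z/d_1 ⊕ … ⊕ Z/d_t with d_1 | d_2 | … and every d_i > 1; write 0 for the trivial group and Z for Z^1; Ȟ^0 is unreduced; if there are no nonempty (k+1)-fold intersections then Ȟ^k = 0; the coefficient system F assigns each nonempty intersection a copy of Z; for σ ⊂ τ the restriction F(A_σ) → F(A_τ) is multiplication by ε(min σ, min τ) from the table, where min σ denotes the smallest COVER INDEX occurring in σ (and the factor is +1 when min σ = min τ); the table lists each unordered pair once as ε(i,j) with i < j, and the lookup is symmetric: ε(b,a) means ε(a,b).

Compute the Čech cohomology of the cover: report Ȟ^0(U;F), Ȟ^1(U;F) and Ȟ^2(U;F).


nonempty overlaps:
  A12={x1} A13={x9} A14={x5,x7} A15={x8} A23={x2,x4} A45={x3}
C dims 5,6; δ0: rk 5, SNF 1^4·2
degree 0: 5−5−0 = 0 → Ȟ^0 ≅ 0
degree 1: 6−0−5 = 1 plus torsion [2] → Ȟ^1 ≅ Z ⊕ Z/2
degree 2: 0−0−0 = 0 → Ȟ^2 ≅ 0

Ȟ^0(U;F) ≅ 0, Ȟ^1(U;F) ≅ Z ⊕ Z/2, Ȟ^2(U;F) ≅ 0


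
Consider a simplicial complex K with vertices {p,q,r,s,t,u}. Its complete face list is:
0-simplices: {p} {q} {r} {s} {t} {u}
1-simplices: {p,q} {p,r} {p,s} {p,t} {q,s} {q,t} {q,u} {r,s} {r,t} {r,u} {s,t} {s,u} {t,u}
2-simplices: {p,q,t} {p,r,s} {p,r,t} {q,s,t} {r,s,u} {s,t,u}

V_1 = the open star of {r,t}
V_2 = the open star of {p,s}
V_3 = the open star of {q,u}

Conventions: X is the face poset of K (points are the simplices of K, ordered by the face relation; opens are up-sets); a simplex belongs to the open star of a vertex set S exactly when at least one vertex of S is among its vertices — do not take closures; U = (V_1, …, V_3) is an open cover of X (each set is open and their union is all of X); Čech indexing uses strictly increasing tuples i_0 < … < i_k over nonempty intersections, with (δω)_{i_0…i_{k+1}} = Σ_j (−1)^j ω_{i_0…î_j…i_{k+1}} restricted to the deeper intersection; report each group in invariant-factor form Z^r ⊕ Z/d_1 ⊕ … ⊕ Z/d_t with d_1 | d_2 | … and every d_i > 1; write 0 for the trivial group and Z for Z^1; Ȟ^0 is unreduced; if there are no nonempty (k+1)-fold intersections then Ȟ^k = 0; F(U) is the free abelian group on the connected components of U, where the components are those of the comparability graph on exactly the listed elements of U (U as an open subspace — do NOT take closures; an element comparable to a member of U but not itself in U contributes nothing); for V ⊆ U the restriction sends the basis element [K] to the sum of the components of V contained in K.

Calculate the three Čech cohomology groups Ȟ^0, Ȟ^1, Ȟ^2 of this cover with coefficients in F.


nonempty intersections:
  V1={{r},{t},{p,r},{p,t},{q,t},{r,s},{r,t},{r,u},{s,t},{t,u},{p,q,t},{p,r,s},{p,r,t},{q,s,t},{r,s,u},{s,t,u}} V2={{p},{s},{p,q},{p,r},{p,s},{p,t},{q,s},{r,s},{s,t},{s,u},{p,q,t},{p,r,s},{p,r,t},{q,s,t},{r,s,u},{s,t,u}} V3={{q},{u},{p,q},{q,s},{q,t},{q,u},{r,u},{s,u},{t,u},{p,q,t},{q,s,t},{r,s,u},{s,t,u}}
  V12={{p,r},{p,t},{r,s},{s,t},{p,q,t},{p,r,s},{p,r,t},{q,s,t},{r,s,u},{s,t,u}} V13={{q,t},{r,u},{t,u},{p,q,t},{q,s,t},{r,s,u},{s,t,u}} V23={{p,q},{q,s},{s,u},{p,q,t},{q,s,t},{r,s,u},{s,t,u}}
  V123={{p,q,t},{q,s,t},{r,s,u},{s,t,u}}
components per intersection:
  V1: {{r},{t},{p,r},{p,t},{q,t},{r,s},{r,t},{r,u},{s,t},{t,u},{p,q,t},{p,r,s},{p,r,t},{q,s,t},{r,s,u},{s,t,u}}
  V2: {{p},{s},{p,q},{p,r},{p,s},{p,t},{q,s},{r,s},{s,t},{s,u},{p,q,t},{p,r,s},{p,r,t},{q,s,t},{r,s,u},{s,t,u}}
  V3: {{q},{u},{p,q},{q,s},{q,t},{q,u},{r,u},{s,u},{t,u},{p,q,t},{q,s,t},{r,s,u},{s,t,u}}
  V12: {{p,r},{p,t},{r,s},{p,q,t},{p,r,s},{p,r,t},{r,s,u}} {{s,t},{q,s,t},{s,t,u}}
  V13: {{q,t},{p,q,t},{q,s,t}} {{r,u},{r,s,u}} {{t,u},{s,t,u}}
  V23: {{p,q},{p,q,t}} {{q,s},{q,s,t}} {{s,u},{r,s,u},{s,t,u}}
  V123: {{p,q,t}} {{q,s,t}} {{r,s,u}} {{s,t,u}}
C dims 3,8,4; δ0: rk 2, SNF 1^2; δ1: rk 4, SNF 1^4
Ȟ^0: (3−2)−0=1 ⇒ Z
Ȟ^1: (8−4)−2=2 ⇒ Z^2
Ȟ^2: (4−0)−4=0 ⇒ 0

Ȟ^0 ≅ Z,  Ȟ^1 ≅ Z^2,  Ȟ^2 ≅ 0


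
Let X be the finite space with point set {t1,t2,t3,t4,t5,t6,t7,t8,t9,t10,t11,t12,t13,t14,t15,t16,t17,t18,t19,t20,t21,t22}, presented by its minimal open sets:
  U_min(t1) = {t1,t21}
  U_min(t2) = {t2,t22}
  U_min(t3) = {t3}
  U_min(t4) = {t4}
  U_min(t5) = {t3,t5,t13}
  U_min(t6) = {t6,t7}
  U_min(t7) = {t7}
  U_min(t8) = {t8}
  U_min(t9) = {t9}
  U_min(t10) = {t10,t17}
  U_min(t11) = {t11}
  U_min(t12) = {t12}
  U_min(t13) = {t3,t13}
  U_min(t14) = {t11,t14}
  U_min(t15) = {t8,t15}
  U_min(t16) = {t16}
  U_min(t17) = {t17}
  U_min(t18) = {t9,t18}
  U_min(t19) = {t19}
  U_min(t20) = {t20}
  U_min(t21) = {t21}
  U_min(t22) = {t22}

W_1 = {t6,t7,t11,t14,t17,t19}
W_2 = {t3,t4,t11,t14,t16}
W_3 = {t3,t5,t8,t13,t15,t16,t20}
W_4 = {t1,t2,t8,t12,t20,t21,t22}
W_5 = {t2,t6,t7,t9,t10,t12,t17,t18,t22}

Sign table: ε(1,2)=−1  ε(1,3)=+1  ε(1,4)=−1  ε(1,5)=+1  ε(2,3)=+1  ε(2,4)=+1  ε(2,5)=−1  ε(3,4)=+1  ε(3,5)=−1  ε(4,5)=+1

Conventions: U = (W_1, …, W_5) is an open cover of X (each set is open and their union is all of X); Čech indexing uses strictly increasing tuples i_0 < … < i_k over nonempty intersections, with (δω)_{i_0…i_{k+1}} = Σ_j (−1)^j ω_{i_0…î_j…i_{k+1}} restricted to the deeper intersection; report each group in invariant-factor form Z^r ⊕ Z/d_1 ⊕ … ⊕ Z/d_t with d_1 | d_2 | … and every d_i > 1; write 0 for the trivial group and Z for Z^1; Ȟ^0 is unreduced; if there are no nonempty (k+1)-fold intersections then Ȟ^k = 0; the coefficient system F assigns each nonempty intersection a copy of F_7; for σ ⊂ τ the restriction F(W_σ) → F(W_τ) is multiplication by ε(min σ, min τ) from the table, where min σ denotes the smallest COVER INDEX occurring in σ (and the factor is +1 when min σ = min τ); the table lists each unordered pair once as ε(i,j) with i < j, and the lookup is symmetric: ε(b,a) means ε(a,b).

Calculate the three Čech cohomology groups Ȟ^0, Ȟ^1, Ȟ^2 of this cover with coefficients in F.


Ȟ^0 ≅ 0, Ȟ^1 ≅ 0 and Ȟ^2 ≅ 0

nonempty overlaps:
  W12={t11,t14} W15={t6,t7,t17} W23={t3,t16} W34={t8,t20} W45={t2,t12,t22}
C dims 5,5; δ0: rk_F7 5
degree 0: 5−5−0 = 0 → Ȟ^0 ≅ 0
degree 1: 5−0−5 = 0 → Ȟ^1 ≅ 0
degree 2: 0−0−0 = 0 → Ȟ^2 ≅ 0
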